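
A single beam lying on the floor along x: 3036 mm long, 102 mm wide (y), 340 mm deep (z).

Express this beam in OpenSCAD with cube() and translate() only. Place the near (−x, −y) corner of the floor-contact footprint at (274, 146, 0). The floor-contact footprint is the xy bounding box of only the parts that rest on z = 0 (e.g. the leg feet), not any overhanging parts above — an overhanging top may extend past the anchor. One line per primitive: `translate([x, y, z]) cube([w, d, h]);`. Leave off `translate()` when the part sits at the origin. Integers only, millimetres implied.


translate([274, 146, 0]) cube([3036, 102, 340]);


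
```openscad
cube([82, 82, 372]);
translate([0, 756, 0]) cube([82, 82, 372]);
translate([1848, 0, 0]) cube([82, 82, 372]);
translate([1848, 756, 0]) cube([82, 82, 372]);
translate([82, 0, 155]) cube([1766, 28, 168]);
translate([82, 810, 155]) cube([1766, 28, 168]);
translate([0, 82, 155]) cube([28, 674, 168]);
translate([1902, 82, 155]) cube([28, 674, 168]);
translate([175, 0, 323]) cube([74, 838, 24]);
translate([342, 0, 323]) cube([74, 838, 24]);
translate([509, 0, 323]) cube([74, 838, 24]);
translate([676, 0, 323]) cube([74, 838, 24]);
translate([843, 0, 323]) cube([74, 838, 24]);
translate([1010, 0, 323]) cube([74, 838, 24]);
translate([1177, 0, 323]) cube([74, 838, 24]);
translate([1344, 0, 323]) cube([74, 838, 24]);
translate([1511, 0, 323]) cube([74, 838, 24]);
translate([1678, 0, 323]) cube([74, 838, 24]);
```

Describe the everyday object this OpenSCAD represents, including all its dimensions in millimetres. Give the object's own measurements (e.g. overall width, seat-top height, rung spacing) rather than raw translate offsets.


A bed frame 1930 mm long (x) by 838 mm wide (y). Four 82×82 mm corner posts, 372 mm tall, at the corners of the footprint. Four rails of 28 mm thickness and 168 mm height run between adjacent posts with their undersides at z = 155 mm, their outer faces flush with the outside of the frame (the two x-running rails run between the posts' inner faces; the two y-running rails run between the posts' inner faces). 10 slats, each 74 mm wide (x) and 24 mm thick, lie across the top of the two x-running rails, running the full 838 mm width of the frame in y; along x they sit between the end posts with a 93 mm gap after the −x posts and between neighbouring slats, leaving 96 mm before the +x posts.


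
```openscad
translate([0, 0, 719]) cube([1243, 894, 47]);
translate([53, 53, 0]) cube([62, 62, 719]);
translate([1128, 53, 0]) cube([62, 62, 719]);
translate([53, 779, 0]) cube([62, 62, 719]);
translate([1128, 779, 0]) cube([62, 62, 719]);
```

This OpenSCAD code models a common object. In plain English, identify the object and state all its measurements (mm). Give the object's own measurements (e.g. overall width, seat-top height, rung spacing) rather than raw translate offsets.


A rectangular dining table. The top is 1243×894×47 mm with its upper surface at z = 766 mm. It stands on four 62×62 mm square legs, each inset 53 mm from the nearest pair of top edges, running from the floor to the underside of the top.


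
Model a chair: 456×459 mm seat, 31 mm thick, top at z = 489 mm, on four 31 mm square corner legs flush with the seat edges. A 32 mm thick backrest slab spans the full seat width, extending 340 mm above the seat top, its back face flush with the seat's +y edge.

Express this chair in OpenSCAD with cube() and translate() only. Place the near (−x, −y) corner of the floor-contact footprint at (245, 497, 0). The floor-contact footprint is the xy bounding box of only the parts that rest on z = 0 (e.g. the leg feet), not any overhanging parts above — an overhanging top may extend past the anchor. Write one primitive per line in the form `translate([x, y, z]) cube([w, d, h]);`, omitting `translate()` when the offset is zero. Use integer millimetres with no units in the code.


translate([245, 497, 458]) cube([456, 459, 31]);
translate([245, 497, 0]) cube([31, 31, 458]);
translate([670, 497, 0]) cube([31, 31, 458]);
translate([245, 925, 0]) cube([31, 31, 458]);
translate([670, 925, 0]) cube([31, 31, 458]);
translate([245, 924, 489]) cube([456, 32, 340]);


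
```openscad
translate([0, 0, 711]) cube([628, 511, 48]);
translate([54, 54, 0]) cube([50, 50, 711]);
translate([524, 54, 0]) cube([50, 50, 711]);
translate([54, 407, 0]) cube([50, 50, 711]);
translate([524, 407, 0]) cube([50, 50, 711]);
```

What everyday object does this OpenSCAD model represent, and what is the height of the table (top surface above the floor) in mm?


A table. The table height is 759 mm.

A 628×511×48 slab sits at z = 711 on four 50 mm square posts — a table. The top surface is at 711 + 48 = 759 mm.


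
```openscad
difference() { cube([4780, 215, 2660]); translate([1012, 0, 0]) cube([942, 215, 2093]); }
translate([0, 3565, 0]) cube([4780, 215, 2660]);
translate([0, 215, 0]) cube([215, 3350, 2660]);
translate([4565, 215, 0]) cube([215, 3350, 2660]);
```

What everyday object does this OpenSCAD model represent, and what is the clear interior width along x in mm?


A single room. The interior width is 4350 mm.

Four walls enclosing a rectangle with a door in the front wall — a room. Outside width 4780 minus two 215 mm walls gives 4350 mm.


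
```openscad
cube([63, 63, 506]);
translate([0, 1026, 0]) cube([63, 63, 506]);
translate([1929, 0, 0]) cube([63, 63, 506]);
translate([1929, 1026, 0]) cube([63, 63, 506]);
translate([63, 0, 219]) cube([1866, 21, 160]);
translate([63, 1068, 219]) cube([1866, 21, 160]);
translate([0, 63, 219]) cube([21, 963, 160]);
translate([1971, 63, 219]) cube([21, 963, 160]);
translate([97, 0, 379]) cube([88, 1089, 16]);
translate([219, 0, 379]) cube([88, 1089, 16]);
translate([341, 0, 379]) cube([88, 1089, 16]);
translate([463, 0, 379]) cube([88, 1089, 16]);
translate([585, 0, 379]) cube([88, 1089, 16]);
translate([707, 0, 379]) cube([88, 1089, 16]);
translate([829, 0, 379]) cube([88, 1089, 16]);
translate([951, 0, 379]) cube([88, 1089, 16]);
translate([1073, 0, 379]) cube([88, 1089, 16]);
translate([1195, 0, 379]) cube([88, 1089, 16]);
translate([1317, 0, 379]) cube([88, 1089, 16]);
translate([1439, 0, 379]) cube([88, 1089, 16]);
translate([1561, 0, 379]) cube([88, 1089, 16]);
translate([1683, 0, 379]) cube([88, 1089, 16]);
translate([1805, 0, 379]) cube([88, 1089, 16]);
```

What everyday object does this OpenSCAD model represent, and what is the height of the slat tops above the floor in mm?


A bed frame. The slat-top height is 395 mm.

Four posts, four rails, and a row of slats — a bed frame. Slats sit on the rails at z = 219 + 160 = 379; with slat thickness 16, the top is 395 mm.


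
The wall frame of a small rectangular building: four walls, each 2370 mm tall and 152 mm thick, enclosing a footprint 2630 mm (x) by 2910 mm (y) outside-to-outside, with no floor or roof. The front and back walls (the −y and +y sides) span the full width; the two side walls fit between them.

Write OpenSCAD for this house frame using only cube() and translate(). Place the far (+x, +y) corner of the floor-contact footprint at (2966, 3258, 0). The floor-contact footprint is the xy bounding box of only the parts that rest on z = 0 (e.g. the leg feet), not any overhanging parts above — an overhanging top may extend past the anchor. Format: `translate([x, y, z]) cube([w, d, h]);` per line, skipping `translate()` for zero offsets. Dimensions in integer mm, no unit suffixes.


translate([336, 348, 0]) cube([2630, 152, 2370]);
translate([336, 3106, 0]) cube([2630, 152, 2370]);
translate([336, 500, 0]) cube([152, 2606, 2370]);
translate([2814, 500, 0]) cube([152, 2606, 2370]);


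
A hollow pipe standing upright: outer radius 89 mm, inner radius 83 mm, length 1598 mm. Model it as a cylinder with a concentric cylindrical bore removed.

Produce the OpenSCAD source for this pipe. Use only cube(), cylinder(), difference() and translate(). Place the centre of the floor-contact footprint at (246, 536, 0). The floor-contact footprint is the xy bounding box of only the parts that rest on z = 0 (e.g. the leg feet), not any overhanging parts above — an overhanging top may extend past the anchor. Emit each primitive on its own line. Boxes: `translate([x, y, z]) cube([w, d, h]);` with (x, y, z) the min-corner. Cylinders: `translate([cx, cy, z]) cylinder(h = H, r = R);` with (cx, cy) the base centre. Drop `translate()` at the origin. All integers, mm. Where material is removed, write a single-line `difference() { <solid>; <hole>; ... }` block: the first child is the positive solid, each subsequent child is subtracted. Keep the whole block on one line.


difference() { translate([246, 536, 0]) cylinder(h = 1598, r = 89); translate([246, 536, 0]) cylinder(h = 1598, r = 83); }


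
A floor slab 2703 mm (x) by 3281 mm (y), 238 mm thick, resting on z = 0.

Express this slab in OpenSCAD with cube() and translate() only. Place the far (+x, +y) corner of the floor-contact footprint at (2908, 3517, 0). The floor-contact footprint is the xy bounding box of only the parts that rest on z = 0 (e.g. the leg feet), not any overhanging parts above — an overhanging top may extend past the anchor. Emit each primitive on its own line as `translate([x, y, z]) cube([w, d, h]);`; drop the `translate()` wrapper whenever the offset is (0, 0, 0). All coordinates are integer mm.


translate([205, 236, 0]) cube([2703, 3281, 238]);


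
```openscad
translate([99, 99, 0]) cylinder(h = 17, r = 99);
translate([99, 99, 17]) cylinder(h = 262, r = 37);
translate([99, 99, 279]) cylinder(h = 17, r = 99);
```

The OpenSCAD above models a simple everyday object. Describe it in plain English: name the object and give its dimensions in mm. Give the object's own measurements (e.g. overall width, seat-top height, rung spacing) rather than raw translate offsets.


A spool: two coaxial disc flanges of radius 99 mm and thickness 17 mm, joined by a core cylinder of radius 37 mm and height 262 mm. The lower flange rests on z = 0 and the three cylinders share a vertical axis.


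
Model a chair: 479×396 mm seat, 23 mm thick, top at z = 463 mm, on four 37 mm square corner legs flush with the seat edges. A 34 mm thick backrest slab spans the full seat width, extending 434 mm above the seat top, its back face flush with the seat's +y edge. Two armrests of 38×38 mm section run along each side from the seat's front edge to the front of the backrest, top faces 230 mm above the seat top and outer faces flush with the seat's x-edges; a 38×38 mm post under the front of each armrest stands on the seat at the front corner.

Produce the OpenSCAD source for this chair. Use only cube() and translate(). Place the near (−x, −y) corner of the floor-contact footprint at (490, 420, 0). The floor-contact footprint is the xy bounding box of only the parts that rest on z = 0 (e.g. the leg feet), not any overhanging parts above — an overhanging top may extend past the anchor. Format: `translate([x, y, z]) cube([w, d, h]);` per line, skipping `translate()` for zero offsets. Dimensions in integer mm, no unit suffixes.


// leg_h = 463 - 23 = 440
// arm post h = 230 - 38 = 192
translate([490, 420, 440]) cube([479, 396, 23]);
translate([490, 420, 0]) cube([37, 37, 440]);
translate([932, 420, 0]) cube([37, 37, 440]);
translate([490, 779, 0]) cube([37, 37, 440]);
translate([932, 779, 0]) cube([37, 37, 440]);
translate([490, 782, 463]) cube([479, 34, 434]);
translate([490, 420, 655]) cube([38, 362, 38]);
translate([931, 420, 655]) cube([38, 362, 38]);
translate([490, 420, 463]) cube([38, 38, 192]);
translate([931, 420, 463]) cube([38, 38, 192]);


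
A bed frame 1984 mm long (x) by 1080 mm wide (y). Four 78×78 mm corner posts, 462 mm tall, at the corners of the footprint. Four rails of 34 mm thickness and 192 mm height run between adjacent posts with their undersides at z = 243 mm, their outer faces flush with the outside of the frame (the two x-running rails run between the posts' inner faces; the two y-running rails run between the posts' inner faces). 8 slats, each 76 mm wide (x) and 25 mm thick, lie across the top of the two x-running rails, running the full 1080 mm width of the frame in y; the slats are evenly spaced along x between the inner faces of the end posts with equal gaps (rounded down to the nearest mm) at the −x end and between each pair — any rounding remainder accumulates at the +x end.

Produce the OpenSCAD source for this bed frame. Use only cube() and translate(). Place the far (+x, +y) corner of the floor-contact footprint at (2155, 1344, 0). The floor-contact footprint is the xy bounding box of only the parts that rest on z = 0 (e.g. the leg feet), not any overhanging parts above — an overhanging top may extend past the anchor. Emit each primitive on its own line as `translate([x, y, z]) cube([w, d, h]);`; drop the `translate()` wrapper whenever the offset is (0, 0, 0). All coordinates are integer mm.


translate([171, 264, 0]) cube([78, 78, 462]);
translate([171, 1266, 0]) cube([78, 78, 462]);
translate([2077, 264, 0]) cube([78, 78, 462]);
translate([2077, 1266, 0]) cube([78, 78, 462]);
translate([249, 264, 243]) cube([1828, 34, 192]);
translate([249, 1310, 243]) cube([1828, 34, 192]);
translate([171, 342, 243]) cube([34, 924, 192]);
translate([2121, 342, 243]) cube([34, 924, 192]);
translate([384, 264, 435]) cube([76, 1080, 25]);
translate([595, 264, 435]) cube([76, 1080, 25]);
translate([806, 264, 435]) cube([76, 1080, 25]);
translate([1017, 264, 435]) cube([76, 1080, 25]);
translate([1228, 264, 435]) cube([76, 1080, 25]);
translate([1439, 264, 435]) cube([76, 1080, 25]);
translate([1650, 264, 435]) cube([76, 1080, 25]);
translate([1861, 264, 435]) cube([76, 1080, 25]);


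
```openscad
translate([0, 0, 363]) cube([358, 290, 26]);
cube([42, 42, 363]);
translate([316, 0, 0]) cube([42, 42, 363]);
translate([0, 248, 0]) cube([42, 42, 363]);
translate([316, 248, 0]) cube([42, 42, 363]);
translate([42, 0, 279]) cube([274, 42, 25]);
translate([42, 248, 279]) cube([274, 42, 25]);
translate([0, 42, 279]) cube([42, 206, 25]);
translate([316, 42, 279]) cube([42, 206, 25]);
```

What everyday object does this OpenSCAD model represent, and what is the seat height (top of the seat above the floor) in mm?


A stool. The seat height is 389 mm.

A 358×290×26 slab at z = 363 on four corner posts — a stool. The seat top is 363 + 26 = 389 mm.


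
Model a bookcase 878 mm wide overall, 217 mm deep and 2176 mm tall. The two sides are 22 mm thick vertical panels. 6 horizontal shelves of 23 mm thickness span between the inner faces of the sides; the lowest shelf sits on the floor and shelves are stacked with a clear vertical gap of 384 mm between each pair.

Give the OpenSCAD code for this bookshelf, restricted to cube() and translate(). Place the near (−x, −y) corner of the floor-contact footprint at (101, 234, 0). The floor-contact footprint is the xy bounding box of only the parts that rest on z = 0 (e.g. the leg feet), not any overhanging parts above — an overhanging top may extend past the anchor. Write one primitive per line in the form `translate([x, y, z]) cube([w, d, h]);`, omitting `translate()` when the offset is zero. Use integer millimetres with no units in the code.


translate([101, 234, 0]) cube([22, 217, 2176]);
translate([957, 234, 0]) cube([22, 217, 2176]);
translate([123, 234, 0]) cube([834, 217, 23]);
translate([123, 234, 407]) cube([834, 217, 23]);
translate([123, 234, 814]) cube([834, 217, 23]);
translate([123, 234, 1221]) cube([834, 217, 23]);
translate([123, 234, 1628]) cube([834, 217, 23]);
translate([123, 234, 2035]) cube([834, 217, 23]);


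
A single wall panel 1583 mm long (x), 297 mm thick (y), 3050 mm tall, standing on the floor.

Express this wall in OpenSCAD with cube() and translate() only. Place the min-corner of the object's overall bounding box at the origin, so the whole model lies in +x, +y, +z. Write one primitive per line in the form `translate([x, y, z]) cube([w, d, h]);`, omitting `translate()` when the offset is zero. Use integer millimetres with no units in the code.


cube([1583, 297, 3050]);


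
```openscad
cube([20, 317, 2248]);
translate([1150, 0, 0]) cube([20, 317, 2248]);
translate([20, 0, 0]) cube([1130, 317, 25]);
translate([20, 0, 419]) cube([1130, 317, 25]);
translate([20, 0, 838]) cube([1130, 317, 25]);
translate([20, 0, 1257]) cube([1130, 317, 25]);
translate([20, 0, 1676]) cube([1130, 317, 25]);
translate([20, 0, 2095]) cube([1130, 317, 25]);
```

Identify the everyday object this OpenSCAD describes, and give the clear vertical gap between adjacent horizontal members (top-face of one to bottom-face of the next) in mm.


A bookshelf. The clear shelf gap is 394 mm.

Two tall side panels with 6 horizontal boards between them — a bookshelf. The first two shelf undersides are at z = 0 and z = 419; with shelf thickness 25, the clear gap is 419 − 0 − 25 = 394 mm.


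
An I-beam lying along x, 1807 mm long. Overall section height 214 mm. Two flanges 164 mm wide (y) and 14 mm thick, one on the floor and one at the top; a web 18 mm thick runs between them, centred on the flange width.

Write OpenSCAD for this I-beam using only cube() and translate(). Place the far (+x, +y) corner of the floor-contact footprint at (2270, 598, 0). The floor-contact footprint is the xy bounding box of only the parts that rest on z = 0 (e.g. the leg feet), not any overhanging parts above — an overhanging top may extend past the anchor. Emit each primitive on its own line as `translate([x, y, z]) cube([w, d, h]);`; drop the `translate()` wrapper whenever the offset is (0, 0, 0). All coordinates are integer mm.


translate([463, 434, 0]) cube([1807, 164, 14]);
translate([463, 507, 14]) cube([1807, 18, 186]);
translate([463, 434, 200]) cube([1807, 164, 14]);


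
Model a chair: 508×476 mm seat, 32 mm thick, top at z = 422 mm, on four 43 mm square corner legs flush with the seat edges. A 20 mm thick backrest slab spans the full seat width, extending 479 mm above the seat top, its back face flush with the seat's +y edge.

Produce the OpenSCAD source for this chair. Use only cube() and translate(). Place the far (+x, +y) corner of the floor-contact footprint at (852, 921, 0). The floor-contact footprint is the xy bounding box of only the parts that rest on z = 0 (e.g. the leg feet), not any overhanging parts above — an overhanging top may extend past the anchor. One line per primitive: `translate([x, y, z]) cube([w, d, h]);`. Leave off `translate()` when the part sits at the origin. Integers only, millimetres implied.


translate([344, 445, 390]) cube([508, 476, 32]);
translate([344, 445, 0]) cube([43, 43, 390]);
translate([809, 445, 0]) cube([43, 43, 390]);
translate([344, 878, 0]) cube([43, 43, 390]);
translate([809, 878, 0]) cube([43, 43, 390]);
translate([344, 901, 422]) cube([508, 20, 479]);


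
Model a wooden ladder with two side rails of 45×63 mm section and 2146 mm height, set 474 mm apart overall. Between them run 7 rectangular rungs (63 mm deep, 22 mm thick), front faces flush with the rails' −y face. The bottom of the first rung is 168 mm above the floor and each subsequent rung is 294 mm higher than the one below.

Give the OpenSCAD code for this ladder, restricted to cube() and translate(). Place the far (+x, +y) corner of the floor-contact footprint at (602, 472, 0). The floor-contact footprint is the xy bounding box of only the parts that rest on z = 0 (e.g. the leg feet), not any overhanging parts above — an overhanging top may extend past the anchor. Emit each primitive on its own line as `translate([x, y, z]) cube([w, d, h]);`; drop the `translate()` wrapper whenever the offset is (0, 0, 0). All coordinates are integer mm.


translate([128, 409, 0]) cube([45, 63, 2146]);
translate([557, 409, 0]) cube([45, 63, 2146]);
translate([173, 409, 168]) cube([384, 63, 22]);
translate([173, 409, 462]) cube([384, 63, 22]);
translate([173, 409, 756]) cube([384, 63, 22]);
translate([173, 409, 1050]) cube([384, 63, 22]);
translate([173, 409, 1344]) cube([384, 63, 22]);
translate([173, 409, 1638]) cube([384, 63, 22]);
translate([173, 409, 1932]) cube([384, 63, 22]);


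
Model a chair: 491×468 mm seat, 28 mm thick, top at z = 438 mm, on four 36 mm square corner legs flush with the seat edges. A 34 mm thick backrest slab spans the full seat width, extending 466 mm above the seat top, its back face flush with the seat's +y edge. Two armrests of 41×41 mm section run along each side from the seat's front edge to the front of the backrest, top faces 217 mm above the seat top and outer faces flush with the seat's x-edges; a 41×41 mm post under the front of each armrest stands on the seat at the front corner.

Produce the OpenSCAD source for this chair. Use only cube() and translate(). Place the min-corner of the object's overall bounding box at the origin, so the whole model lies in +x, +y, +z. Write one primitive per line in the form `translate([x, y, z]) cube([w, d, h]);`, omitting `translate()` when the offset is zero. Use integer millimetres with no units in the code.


// leg_h = 438 - 28 = 410
// arm post h = 217 - 41 = 176
translate([0, 0, 410]) cube([491, 468, 28]);
cube([36, 36, 410]);
translate([455, 0, 0]) cube([36, 36, 410]);
translate([0, 432, 0]) cube([36, 36, 410]);
translate([455, 432, 0]) cube([36, 36, 410]);
translate([0, 434, 438]) cube([491, 34, 466]);
translate([0, 0, 614]) cube([41, 434, 41]);
translate([450, 0, 614]) cube([41, 434, 41]);
translate([0, 0, 438]) cube([41, 41, 176]);
translate([450, 0, 438]) cube([41, 41, 176]);


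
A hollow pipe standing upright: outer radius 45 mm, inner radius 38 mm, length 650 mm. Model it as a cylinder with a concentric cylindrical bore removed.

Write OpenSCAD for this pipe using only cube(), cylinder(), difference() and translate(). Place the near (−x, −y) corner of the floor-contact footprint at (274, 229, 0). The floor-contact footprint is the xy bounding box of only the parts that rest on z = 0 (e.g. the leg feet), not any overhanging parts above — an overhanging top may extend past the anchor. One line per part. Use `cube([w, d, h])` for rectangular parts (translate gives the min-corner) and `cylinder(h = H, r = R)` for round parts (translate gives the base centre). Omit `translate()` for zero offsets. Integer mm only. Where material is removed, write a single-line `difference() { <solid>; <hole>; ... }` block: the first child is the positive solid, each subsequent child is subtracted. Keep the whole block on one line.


difference() { translate([319, 274, 0]) cylinder(h = 650, r = 45); translate([319, 274, 0]) cylinder(h = 650, r = 38); }


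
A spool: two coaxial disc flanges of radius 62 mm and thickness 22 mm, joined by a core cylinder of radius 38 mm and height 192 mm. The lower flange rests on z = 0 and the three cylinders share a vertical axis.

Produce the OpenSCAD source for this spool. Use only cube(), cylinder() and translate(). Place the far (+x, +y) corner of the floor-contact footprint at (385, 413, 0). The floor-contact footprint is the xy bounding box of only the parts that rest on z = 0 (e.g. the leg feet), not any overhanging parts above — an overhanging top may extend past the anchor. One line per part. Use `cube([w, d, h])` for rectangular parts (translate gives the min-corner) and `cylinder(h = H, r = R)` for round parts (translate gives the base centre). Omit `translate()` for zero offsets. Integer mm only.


translate([323, 351, 0]) cylinder(h = 22, r = 62);
translate([323, 351, 22]) cylinder(h = 192, r = 38);
translate([323, 351, 214]) cylinder(h = 22, r = 62);


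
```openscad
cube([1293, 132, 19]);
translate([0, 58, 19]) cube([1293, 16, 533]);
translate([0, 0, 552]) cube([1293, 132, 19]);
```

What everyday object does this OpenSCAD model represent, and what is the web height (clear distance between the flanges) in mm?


An I-beam. The web height is 533 mm.

Two wide flanges with a thin centred web — an I-beam. Overall 571 mm minus two 19 mm flanges gives a web of 571 − 2·19 = 533 mm.


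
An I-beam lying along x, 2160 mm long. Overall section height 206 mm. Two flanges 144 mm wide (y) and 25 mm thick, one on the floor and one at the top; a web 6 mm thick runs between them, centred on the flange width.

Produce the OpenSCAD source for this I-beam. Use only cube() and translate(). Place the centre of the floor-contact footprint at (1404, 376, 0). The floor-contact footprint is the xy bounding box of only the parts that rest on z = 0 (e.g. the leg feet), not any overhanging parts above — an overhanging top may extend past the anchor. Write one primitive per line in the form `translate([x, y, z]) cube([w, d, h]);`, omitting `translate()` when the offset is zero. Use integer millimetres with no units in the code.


translate([324, 304, 0]) cube([2160, 144, 25]);
translate([324, 373, 25]) cube([2160, 6, 156]);
translate([324, 304, 181]) cube([2160, 144, 25]);


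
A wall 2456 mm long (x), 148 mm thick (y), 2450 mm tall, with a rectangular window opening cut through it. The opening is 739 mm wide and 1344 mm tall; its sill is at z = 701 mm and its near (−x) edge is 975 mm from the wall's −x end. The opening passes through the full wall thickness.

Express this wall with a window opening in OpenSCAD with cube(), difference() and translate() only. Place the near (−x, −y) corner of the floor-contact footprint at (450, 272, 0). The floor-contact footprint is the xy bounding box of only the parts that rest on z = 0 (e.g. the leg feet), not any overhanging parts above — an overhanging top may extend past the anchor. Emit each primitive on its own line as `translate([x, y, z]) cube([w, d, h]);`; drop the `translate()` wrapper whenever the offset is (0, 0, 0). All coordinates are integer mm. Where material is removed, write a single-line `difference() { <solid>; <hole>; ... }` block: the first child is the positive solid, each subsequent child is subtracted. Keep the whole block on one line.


difference() { translate([450, 272, 0]) cube([2456, 148, 2450]); translate([1425, 272, 701]) cube([739, 148, 1344]); }


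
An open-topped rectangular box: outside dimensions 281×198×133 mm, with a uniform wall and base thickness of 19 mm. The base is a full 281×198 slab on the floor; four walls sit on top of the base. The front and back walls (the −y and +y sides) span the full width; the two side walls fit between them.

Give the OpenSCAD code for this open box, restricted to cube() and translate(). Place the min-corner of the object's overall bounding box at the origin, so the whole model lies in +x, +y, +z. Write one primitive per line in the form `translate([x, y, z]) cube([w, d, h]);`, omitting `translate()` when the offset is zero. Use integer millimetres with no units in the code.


cube([281, 198, 19]);
translate([0, 0, 19]) cube([281, 19, 114]);
translate([0, 179, 19]) cube([281, 19, 114]);
translate([0, 19, 19]) cube([19, 160, 114]);
translate([262, 19, 19]) cube([19, 160, 114]);


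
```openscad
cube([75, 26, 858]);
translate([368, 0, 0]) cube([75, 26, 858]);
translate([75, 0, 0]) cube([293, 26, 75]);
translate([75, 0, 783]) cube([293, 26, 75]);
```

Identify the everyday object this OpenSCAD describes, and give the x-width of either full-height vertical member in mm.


A picture frame. The border width is 75 mm.

Four thin pieces enclosing a rectangular opening — a picture frame. The two full-height stiles are 858 mm tall; the top rail sits at z = 783 and is 75 mm tall, so the border above the opening is 858 − 783 = 75 mm, matching the stile x-width.


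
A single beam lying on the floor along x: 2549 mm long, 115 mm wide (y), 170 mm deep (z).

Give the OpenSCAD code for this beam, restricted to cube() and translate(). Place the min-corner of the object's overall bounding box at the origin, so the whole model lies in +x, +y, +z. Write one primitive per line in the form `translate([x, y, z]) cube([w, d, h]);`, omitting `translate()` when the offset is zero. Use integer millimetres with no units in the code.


cube([2549, 115, 170]);


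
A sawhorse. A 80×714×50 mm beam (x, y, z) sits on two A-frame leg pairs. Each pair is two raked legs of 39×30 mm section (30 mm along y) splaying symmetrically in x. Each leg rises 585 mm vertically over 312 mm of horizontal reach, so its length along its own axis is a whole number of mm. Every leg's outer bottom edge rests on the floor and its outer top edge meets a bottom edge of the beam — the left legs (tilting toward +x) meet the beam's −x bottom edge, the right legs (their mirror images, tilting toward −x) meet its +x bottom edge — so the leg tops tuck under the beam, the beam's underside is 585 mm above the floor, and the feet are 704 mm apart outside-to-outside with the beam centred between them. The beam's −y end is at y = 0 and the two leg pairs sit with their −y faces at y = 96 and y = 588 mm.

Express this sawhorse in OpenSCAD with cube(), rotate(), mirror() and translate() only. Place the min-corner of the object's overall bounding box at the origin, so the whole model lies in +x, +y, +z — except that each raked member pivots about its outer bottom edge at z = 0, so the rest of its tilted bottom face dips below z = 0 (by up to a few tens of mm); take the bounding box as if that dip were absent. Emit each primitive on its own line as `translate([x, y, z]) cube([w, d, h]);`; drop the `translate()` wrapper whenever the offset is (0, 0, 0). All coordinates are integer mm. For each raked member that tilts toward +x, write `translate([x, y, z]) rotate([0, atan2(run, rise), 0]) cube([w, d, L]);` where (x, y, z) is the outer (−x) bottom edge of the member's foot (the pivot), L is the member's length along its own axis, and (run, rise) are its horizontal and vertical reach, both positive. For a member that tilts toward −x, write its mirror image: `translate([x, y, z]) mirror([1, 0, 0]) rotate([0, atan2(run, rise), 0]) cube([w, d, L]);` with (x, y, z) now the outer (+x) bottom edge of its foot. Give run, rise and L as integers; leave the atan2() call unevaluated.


translate([312, 0, 585]) cube([80, 714, 50]);
translate([0, 96, 0]) rotate([0, atan2(312, 585), 0]) cube([39, 30, 663]);
translate([704, 96, 0]) mirror([1, 0, 0]) rotate([0, atan2(312, 585), 0]) cube([39, 30, 663]);
translate([0, 588, 0]) rotate([0, atan2(312, 585), 0]) cube([39, 30, 663]);
translate([704, 588, 0]) mirror([1, 0, 0]) rotate([0, atan2(312, 585), 0]) cube([39, 30, 663]);


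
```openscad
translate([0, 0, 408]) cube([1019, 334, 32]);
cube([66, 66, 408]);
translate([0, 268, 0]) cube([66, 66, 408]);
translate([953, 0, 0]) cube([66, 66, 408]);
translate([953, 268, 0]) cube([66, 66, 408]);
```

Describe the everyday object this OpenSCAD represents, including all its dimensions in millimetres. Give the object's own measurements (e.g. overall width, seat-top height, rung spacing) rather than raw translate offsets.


A long wooden bench with a 1019 mm (x) × 334 mm (y) seat, 32 mm thick, its top surface 440 mm above the floor. Four 66 mm square legs at the seat corners, flush with the edges, run from z = 0 to the seat underside.


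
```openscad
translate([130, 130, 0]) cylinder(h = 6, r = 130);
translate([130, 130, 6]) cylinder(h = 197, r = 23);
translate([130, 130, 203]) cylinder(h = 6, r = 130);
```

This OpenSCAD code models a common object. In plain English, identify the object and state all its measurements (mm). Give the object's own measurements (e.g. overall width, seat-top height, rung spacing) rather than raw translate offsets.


A spool: two coaxial disc flanges of radius 130 mm and thickness 6 mm, joined by a core cylinder of radius 23 mm and height 197 mm. The lower flange rests on z = 0 and the three cylinders share a vertical axis.


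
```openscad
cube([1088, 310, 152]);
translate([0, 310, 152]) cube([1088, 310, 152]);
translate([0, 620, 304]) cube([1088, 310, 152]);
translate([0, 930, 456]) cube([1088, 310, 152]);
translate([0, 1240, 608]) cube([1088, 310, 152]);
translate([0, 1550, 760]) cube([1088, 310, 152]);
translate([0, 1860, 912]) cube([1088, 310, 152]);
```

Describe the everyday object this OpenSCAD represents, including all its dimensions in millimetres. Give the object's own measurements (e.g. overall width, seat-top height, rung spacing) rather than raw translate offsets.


A straight staircase of 7 solid steps. Each step is 1088 mm wide (x), 310 mm deep (y, the going) and 152 mm tall (the rise). The first step rests on the floor; each subsequent step sits one going further in +y and one rise higher in +z, directly behind and above the previous step with no overlap.


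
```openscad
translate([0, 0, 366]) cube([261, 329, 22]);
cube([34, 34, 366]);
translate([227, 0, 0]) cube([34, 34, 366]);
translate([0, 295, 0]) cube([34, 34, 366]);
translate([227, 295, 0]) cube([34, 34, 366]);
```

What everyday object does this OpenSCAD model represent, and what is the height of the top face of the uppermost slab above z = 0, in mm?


A stool. The seat height is 388 mm.

A 261×329×22 slab at z = 366 on four corner posts — a stool. The seat top is 366 + 22 = 388 mm.


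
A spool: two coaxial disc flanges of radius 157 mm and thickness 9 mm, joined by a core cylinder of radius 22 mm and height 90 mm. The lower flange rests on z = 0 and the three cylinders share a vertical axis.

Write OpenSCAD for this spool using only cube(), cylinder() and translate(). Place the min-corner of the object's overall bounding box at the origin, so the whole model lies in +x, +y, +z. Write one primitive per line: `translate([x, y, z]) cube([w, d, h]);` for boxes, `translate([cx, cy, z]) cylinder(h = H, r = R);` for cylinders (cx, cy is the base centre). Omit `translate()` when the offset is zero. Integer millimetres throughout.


translate([157, 157, 0]) cylinder(h = 9, r = 157);
translate([157, 157, 9]) cylinder(h = 90, r = 22);
translate([157, 157, 99]) cylinder(h = 9, r = 157);


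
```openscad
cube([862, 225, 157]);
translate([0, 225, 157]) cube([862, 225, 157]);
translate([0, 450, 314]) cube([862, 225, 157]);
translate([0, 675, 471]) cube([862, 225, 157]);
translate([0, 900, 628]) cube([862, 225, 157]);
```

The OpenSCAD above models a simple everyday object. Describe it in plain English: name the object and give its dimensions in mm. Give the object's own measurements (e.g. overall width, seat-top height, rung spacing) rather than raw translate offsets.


A straight staircase of 5 solid steps. Each step is 862 mm wide (x), 225 mm deep (y, the going) and 157 mm tall (the rise). The first step rests on the floor; each subsequent step sits one going further in +y and one rise higher in +z, directly behind and above the previous step with no overlap.


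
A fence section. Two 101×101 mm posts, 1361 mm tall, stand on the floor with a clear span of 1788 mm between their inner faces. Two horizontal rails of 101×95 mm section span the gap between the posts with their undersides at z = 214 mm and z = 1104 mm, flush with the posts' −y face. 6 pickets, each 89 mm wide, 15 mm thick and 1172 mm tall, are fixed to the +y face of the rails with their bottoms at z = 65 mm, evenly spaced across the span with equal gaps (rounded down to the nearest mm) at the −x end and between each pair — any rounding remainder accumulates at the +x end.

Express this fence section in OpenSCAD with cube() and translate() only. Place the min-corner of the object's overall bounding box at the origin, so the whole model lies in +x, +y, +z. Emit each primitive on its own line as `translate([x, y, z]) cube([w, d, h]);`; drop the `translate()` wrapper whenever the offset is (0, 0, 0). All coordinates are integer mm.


cube([101, 101, 1361]);
translate([1889, 0, 0]) cube([101, 101, 1361]);
translate([101, 0, 214]) cube([1788, 101, 95]);
translate([101, 0, 1104]) cube([1788, 101, 95]);
translate([280, 101, 65]) cube([89, 15, 1172]);
translate([548, 101, 65]) cube([89, 15, 1172]);
translate([816, 101, 65]) cube([89, 15, 1172]);
translate([1084, 101, 65]) cube([89, 15, 1172]);
translate([1352, 101, 65]) cube([89, 15, 1172]);
translate([1620, 101, 65]) cube([89, 15, 1172]);


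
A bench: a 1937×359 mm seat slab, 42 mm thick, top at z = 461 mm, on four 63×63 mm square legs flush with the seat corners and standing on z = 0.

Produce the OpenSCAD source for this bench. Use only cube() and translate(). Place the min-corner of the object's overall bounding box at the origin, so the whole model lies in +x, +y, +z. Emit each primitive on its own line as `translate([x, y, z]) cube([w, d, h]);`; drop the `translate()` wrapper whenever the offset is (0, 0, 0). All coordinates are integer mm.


// leg_h = 461 − 42 = 419
translate([0, 0, 419]) cube([1937, 359, 42]);
cube([63, 63, 419]);
translate([0, 296, 0]) cube([63, 63, 419]);
translate([1874, 0, 0]) cube([63, 63, 419]);
translate([1874, 296, 0]) cube([63, 63, 419]);


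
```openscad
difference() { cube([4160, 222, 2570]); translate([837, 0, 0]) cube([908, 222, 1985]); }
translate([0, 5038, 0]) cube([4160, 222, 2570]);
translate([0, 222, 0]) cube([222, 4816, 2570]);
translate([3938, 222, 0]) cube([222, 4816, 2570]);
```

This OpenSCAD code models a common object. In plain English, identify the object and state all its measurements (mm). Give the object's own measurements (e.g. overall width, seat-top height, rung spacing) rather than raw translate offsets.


A single room: four walls, each 2570 mm tall and 222 mm thick, enclosing an outside footprint 4160×5260 mm (x × y), no floor or roof. The front and back walls (−y and +y sides) run the full x-width; the side walls fit between their inner faces. A door opening 908 mm wide and 1985 mm tall is cut through the front wall from the floor up, its −x edge 837 mm from the wall's −x end.


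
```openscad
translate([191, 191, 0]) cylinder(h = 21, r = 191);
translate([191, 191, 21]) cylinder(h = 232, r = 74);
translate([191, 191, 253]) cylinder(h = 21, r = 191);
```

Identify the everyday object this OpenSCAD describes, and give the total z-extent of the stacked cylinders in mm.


A spool. The overall height is 274 mm.

Three coaxial cylinders, large–small–large — a spool. Two 21 mm flanges and a 232 mm core give 21 + 232 + 21 = 274 mm.


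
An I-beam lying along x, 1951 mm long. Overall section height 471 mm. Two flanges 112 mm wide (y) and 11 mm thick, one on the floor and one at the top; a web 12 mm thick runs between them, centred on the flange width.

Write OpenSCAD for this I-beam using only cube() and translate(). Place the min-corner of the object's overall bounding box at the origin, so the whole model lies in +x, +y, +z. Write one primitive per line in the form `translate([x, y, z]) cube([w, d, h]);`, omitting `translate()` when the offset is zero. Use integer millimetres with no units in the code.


cube([1951, 112, 11]);
translate([0, 50, 11]) cube([1951, 12, 449]);
translate([0, 0, 460]) cube([1951, 112, 11]);


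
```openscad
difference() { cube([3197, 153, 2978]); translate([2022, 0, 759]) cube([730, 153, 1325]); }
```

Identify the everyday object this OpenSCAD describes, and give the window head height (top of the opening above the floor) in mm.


A wall with a window opening. The window head height is 2084 mm.

A wall with a rectangular opening subtracted — a window. Sill at z = 759, opening 1325 mm tall, so the head is at 759 + 1325 = 2084 mm.


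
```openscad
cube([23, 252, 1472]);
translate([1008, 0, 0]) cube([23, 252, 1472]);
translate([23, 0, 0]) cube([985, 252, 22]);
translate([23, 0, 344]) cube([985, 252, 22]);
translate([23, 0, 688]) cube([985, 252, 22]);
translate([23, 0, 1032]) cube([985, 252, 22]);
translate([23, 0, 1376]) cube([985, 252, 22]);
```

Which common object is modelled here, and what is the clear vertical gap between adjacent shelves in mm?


A bookshelf. The clear shelf gap is 322 mm.

Two tall side panels with 5 horizontal boards between them — a bookshelf. The first two shelf undersides are at z = 0 and z = 344; with shelf thickness 22, the clear gap is 344 − 0 − 22 = 322 mm.


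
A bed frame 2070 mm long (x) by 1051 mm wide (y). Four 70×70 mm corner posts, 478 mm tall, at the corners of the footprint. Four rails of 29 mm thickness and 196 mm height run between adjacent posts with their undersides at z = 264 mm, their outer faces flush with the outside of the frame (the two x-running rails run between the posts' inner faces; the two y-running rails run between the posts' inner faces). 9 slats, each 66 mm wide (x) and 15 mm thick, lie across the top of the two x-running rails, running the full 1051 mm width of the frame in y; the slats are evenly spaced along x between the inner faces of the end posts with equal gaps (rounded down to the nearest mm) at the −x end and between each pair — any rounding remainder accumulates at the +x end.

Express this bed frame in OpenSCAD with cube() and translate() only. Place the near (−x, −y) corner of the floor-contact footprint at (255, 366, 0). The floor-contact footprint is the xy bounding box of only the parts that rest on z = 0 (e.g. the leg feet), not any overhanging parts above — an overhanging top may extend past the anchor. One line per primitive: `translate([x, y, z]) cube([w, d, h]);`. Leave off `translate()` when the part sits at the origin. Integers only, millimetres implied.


translate([255, 366, 0]) cube([70, 70, 478]);
translate([255, 1347, 0]) cube([70, 70, 478]);
translate([2255, 366, 0]) cube([70, 70, 478]);
translate([2255, 1347, 0]) cube([70, 70, 478]);
translate([325, 366, 264]) cube([1930, 29, 196]);
translate([325, 1388, 264]) cube([1930, 29, 196]);
translate([255, 436, 264]) cube([29, 911, 196]);
translate([2296, 436, 264]) cube([29, 911, 196]);
translate([458, 366, 460]) cube([66, 1051, 15]);
translate([657, 366, 460]) cube([66, 1051, 15]);
translate([856, 366, 460]) cube([66, 1051, 15]);
translate([1055, 366, 460]) cube([66, 1051, 15]);
translate([1254, 366, 460]) cube([66, 1051, 15]);
translate([1453, 366, 460]) cube([66, 1051, 15]);
translate([1652, 366, 460]) cube([66, 1051, 15]);
translate([1851, 366, 460]) cube([66, 1051, 15]);
translate([2050, 366, 460]) cube([66, 1051, 15]);
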